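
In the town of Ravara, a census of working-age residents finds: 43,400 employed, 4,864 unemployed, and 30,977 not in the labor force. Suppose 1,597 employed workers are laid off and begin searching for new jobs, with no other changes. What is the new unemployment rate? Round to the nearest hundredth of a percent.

New unemployment rate ≈ 13.39%.

Initially, labor force = 43,400 + 4,864 = 48,264, so u = 4,864/48,264 = 10.08%.
After the change, employed falls and unemployed rises by 1,597; labor force unchanged → E = 41,803, U = 6,461, labor force = 48,264.
New unemployment rate = 6,461 / 48,264 = 13.39%.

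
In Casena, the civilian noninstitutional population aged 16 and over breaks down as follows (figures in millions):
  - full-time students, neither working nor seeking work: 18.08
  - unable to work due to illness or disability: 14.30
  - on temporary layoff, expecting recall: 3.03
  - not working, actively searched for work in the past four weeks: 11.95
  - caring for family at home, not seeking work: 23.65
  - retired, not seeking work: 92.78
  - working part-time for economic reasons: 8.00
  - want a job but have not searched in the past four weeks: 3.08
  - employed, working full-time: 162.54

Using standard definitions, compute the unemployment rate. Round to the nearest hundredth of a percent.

Unemployment rate ≈ 8.07%.

Employed = 8.00 + 162.54 = 170.54 million (anyone who worked, including part-time for economic reasons, counts as employed).
Unemployed = 3.03 + 11.95 = 14.98 million (jobless and actively searching, or on temporary layoff).
Labor force = 170.54 + 14.98 = 185.52 million.
Unemployment rate = 14.98 / 185.52 = 8.07%.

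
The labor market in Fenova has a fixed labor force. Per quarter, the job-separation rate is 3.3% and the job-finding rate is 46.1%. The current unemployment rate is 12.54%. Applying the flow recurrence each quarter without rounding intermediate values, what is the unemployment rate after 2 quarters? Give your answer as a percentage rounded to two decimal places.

Unemployment rate after two quarters ≈ 8.18%.

With a fixed labor force, u_{t+1} = u_t + s·(1−u_t) − f·u_t = u_t·(1−s−f) + s.
Here 1−s−f = 0.506 and s = 0.033.
u_1 = 0.125400 × 0.506 + 0.033 = 0.096452.
u_2 = 0.096452 × 0.506 + 0.033 = 0.081805.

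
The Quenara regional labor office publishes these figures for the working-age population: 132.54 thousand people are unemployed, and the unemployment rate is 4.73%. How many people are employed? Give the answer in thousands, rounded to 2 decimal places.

Labor force = U / u = 132.54 / 0.0473 ≈ 2,802.11 thousand.
Employed = labor force − unemployed = 2,802.11 − 132.54 = 2,669.57 thousand.

About 2,669.57 thousand are employed.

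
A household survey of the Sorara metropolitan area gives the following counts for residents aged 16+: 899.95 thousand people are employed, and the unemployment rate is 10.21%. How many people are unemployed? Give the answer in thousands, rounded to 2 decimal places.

Let U be the number unemployed. The labor force is E + U, and U/(E+U) = 0.1021.
So U = 0.1021 × 899.95 / (1 − 0.1021) = 91.8849 / 0.8979 ≈ 102.33 thousand.

About 102.33 thousand are unemployed.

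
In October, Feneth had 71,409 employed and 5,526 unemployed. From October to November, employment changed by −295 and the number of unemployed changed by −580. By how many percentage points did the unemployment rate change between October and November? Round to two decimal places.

The unemployment rate changed by −0.68 percentage points.

October: labor force = 71,409 + 5,526 = 76,935; u = 5,526/76,935 = 7.18%.
November: labor force = 71,114 + 4,946 = 76,060; u = 4,946/76,060 = 6.50%.
Change = 6.50% − 7.18% = −0.68 pp.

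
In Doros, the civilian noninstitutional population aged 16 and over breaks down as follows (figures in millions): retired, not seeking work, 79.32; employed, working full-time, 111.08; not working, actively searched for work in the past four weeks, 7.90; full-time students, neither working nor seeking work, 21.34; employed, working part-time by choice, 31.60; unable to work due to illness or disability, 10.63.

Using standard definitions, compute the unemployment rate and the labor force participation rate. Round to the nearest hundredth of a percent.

Unemployment rate ≈ 5.25%; labor force participation rate ≈ 57.50%.

Employed = 111.08 + 31.60 = 142.68 million.
Unemployed = 7.90 million.
Labor force = 142.68 + 7.90 = 150.58 million.
Not in labor force = 79.32 + 21.34 + 10.63 = 111.29 million (those not working and not actively searching are outside the labor force).
Civilian working-age population = 150.58 + 111.29 = 261.87 million.
Unemployment rate = 7.90 / 150.58 = 5.25%.
Labor force participation rate = 150.58 / 261.87 = 57.50%.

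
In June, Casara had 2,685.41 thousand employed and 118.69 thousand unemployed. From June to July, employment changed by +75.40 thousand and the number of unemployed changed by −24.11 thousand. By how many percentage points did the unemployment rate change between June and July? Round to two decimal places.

The unemployment rate changed by −0.92 percentage points.

June: labor force = 2,685.41 + 118.69 = 2,804.10; u = 118.69/2,804.10 = 4.23%.
July: labor force = 2,760.81 + 94.58 = 2,855.39; u = 94.58/2,855.39 = 3.31%.
Change = 3.31% − 4.23% = −0.92 pp.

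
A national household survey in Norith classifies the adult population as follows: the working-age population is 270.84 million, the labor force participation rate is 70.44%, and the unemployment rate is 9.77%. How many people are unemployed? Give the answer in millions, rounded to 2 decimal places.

Labor force = 0.7044 × 270.84 = 190.78 million.
Unemployed = 0.0977 × 190.78 ≈ 18.64 million.

About 18.64 million are unemployed.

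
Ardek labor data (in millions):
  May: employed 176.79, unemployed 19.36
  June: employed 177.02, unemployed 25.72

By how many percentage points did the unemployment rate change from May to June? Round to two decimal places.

The unemployment rate changed by +2.82 percentage points.

May: labor force = 176.79 + 19.36 = 196.15; u = 19.36/196.15 = 9.87%.
June: labor force = 177.02 + 25.72 = 202.74; u = 25.72/202.74 = 12.69%.
Change = 12.69% − 9.87% = +2.82 pp.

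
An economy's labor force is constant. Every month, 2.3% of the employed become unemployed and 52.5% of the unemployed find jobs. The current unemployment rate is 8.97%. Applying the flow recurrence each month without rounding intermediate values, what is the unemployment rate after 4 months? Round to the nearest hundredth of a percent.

Unemployment rate after four months ≈ 4.40%.

With a fixed labor force, u_{t+1} = u_t + s·(1−u_t) − f·u_t = u_t·(1−s−f) + s.
Here 1−s−f = 0.452 and s = 0.023.
u_1 = 0.089700 × 0.452 + 0.023 = 0.063544.
u_2 = 0.063544 × 0.452 + 0.023 = 0.051722.
u_3 = 0.051722 × 0.452 + 0.023 = 0.046378.
u_4 = 0.046378 × 0.452 + 0.023 = 0.043963.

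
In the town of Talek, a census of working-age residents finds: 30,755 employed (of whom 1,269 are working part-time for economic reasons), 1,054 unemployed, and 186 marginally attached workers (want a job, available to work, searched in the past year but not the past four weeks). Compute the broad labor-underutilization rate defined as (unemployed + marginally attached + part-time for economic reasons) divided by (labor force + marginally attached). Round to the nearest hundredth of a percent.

Labor force = 30,755 + 1,054 = 31,809.
Numerator = 1,054 + 186 + 1,269 = 2,509.
Denominator = 31,809 + 186 = 31,995.
Broad rate = 2,509 / 31,995 = 7.84%.

Broad underutilization rate ≈ 7.84%.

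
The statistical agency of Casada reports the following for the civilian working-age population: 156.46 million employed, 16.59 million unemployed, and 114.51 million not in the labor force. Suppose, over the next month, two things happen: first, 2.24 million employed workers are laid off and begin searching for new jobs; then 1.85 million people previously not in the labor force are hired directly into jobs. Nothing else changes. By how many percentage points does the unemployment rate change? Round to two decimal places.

The unemployment rate changes by +1.18 percentage points.

Initially, labor force = 156.46 + 16.59 = 173.05 million, so u = 16.59/173.05 = 9.59%.
After the first change, employed falls and unemployed rises by 2.24; labor force unchanged → E = 154.22, U = 18.83, labor force = 173.05 million.
After the second change, employed and labor force both rise by 1.85; unemployed unchanged → E = 156.07, U = 18.83, labor force = 174.90 million.
New unemployment rate = 18.83 / 174.90 = 10.77%.
Change = 10.77% − 9.59% = +1.18 percentage points.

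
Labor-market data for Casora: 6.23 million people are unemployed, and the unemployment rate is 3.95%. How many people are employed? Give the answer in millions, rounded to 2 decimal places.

Labor force = U / u = 6.23 / 0.0395 ≈ 157.72 million.
Employed = labor force − unemployed = 157.72 − 6.23 = 151.49 million.

About 151.49 million are employed.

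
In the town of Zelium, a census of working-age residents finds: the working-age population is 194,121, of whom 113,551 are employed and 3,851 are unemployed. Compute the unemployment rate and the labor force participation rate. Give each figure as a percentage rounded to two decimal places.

Unemployment rate ≈ 3.28%; labor force participation rate ≈ 60.48%.

Labor force = employed + unemployed = 113,551 + 3,851 = 117,402.
Unemployment rate = 3,851 / 117,402 = 3.28%.
Labor force participation rate = 117,402 / 194,121 = 60.48%.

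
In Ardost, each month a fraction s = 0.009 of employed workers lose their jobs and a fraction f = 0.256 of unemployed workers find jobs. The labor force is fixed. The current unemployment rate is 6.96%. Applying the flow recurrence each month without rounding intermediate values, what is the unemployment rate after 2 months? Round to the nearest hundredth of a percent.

With a fixed labor force, u_{t+1} = u_t + s·(1−u_t) − f·u_t = u_t·(1−s−f) + s.
Here 1−s−f = 0.735 and s = 0.009.
u_1 = 0.069600 × 0.735 + 0.009 = 0.060156.
u_2 = 0.060156 × 0.735 + 0.009 = 0.053215.

Unemployment rate after two months ≈ 5.32%.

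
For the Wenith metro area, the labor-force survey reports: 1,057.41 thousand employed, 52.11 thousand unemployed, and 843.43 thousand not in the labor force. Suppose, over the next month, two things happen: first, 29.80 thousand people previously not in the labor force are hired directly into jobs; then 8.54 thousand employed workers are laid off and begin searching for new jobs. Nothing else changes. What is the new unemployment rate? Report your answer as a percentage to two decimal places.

New unemployment rate ≈ 5.32%.

Initially, labor force = 1,057.41 + 52.11 = 1,109.52 thousand, so u = 52.11/1,109.52 = 4.70%.
After the first change, employed and labor force both rise by 29.80; unemployed unchanged → E = 1,087.21, U = 52.11, labor force = 1,139.32 thousand.
After the second change, employed falls and unemployed rises by 8.54; labor force unchanged → E = 1,078.67, U = 60.65, labor force = 1,139.32 thousand.
New unemployment rate = 60.65 / 1,139.32 = 5.32%.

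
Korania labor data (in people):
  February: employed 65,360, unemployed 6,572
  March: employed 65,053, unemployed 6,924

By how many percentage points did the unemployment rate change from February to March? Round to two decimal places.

The unemployment rate changed by +0.48 percentage points.

February: labor force = 65,360 + 6,572 = 71,932; u = 6,572/71,932 = 9.14%.
March: labor force = 65,053 + 6,924 = 71,977; u = 6,924/71,977 = 9.62%.
Change = 9.62% − 9.14% = +0.48 pp.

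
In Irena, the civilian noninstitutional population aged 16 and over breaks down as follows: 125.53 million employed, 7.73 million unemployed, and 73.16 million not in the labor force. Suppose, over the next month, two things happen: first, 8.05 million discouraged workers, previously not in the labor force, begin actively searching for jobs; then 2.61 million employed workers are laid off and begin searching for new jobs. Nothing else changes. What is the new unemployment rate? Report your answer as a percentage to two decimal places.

New unemployment rate ≈ 13.01%.

Initially, labor force = 125.53 + 7.73 = 133.26 million, so u = 7.73/133.26 = 5.80%.
After the first change, unemployed and labor force both rise by 8.05 → E = 125.53, U = 15.78, labor force = 141.31 million.
After the second change, employed falls and unemployed rises by 2.61; labor force unchanged → E = 122.92, U = 18.39, labor force = 141.31 million.
New unemployment rate = 18.39 / 141.31 = 13.01%.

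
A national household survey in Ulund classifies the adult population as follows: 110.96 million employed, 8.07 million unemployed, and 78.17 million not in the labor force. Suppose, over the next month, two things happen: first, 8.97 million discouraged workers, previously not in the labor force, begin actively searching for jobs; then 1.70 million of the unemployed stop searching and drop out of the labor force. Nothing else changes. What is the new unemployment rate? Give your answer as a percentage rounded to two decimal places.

Initially, labor force = 110.96 + 8.07 = 119.03 million, so u = 8.07/119.03 = 6.78%.
After the first change, unemployed and labor force both rise by 8.97 → E = 110.96, U = 17.04, labor force = 128.00 million.
After the second change, unemployed and labor force both fall by 1.70 → E = 110.96, U = 15.34, labor force = 126.30 million.
New unemployment rate = 15.34 / 126.30 = 12.15%.

New unemployment rate ≈ 12.15%.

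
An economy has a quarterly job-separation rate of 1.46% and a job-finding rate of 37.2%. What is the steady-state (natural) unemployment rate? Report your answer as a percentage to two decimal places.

At steady state the flows balance: s·E = f·U, so U/(E+U) = s/(s+f).
u* = 1.46 / (1.46 + 37.2) = 1.46 / 38.66 = 3.78%.

Steady-state unemployment rate ≈ 3.78%.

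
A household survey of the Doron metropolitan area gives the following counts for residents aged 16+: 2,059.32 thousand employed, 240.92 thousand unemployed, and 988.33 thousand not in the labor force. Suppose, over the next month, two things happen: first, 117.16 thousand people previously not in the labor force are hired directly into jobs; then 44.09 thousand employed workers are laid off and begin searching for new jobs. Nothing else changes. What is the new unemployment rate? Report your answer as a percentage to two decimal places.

New unemployment rate ≈ 11.79%.

Initially, labor force = 2,059.32 + 240.92 = 2,300.24 thousand, so u = 240.92/2,300.24 = 10.47%.
After the first change, employed and labor force both rise by 117.16; unemployed unchanged → E = 2,176.48, U = 240.92, labor force = 2,417.40 thousand.
After the second change, employed falls and unemployed rises by 44.09; labor force unchanged → E = 2,132.39, U = 285.01, labor force = 2,417.40 thousand.
New unemployment rate = 285.01 / 2,417.40 = 11.79%.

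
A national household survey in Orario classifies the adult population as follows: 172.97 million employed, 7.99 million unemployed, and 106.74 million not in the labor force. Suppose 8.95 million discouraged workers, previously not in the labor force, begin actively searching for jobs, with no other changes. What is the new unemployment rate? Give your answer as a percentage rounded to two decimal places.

New unemployment rate ≈ 8.92%.

Initially, labor force = 172.97 + 7.99 = 180.96 million, so u = 7.99/180.96 = 4.42%.
After the change, unemployed and labor force both rise by 8.95 → E = 172.97, U = 16.94, labor force = 189.91 million.
New unemployment rate = 16.94 / 189.91 = 8.92%.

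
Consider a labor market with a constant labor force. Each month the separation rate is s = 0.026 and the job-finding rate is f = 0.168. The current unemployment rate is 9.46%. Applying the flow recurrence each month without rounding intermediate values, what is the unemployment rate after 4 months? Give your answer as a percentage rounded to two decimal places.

With a fixed labor force, u_{t+1} = u_t + s·(1−u_t) − f·u_t = u_t·(1−s−f) + s.
Here 1−s−f = 0.806 and s = 0.026.
u_1 = 0.094600 × 0.806 + 0.026 = 0.102248.
u_2 = 0.102248 × 0.806 + 0.026 = 0.108412.
u_3 = 0.108412 × 0.806 + 0.026 = 0.113380.
u_4 = 0.113380 × 0.806 + 0.026 = 0.117384.

Unemployment rate after four months ≈ 11.74%.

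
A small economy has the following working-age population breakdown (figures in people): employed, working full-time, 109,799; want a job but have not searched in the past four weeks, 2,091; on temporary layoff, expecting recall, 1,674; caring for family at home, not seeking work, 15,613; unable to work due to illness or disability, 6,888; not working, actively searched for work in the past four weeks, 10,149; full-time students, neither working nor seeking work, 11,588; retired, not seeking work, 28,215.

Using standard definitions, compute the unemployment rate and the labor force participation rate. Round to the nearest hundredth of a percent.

Unemployment rate ≈ 9.72%; labor force participation rate ≈ 65.38%.

Employed = 109,799.
Unemployed = 1,674 + 10,149 = 11,823 (jobless and actively searching, or on temporary layoff).
Labor force = 109,799 + 11,823 = 121,622.
Not in labor force = 2,091 + 15,613 + 6,888 + 11,588 + 28,215 = 64,395 (those not working and not actively searching are outside the labor force — including those who want a job but have given up searching).
Civilian working-age population = 121,622 + 64,395 = 186,017.
Unemployment rate = 11,823 / 121,622 = 9.72%.
Labor force participation rate = 121,622 / 186,017 = 65.38%.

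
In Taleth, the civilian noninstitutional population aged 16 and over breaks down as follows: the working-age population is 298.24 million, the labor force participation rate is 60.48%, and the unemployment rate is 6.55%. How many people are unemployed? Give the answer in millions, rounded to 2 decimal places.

Labor force = 0.6048 × 298.24 = 180.38 million.
Unemployed = 0.0655 × 180.38 ≈ 11.81 million.

About 11.81 million are unemployed.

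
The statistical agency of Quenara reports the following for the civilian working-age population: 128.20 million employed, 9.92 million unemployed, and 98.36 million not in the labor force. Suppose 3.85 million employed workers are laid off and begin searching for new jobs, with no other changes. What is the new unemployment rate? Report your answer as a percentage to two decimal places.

Initially, labor force = 128.20 + 9.92 = 138.12 million, so u = 9.92/138.12 = 7.18%.
After the change, employed falls and unemployed rises by 3.85; labor force unchanged → E = 124.35, U = 13.77, labor force = 138.12 million.
New unemployment rate = 13.77 / 138.12 = 9.97%.

New unemployment rate ≈ 9.97%.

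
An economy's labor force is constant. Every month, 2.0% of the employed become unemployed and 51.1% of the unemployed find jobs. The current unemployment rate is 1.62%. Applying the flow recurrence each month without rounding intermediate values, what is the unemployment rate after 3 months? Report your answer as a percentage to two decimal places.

Unemployment rate after three months ≈ 3.55%.

With a fixed labor force, u_{t+1} = u_t + s·(1−u_t) − f·u_t = u_t·(1−s−f) + s.
Here 1−s−f = 0.469 and s = 0.020.
u_1 = 0.016200 × 0.469 + 0.020 = 0.027598.
u_2 = 0.027598 × 0.469 + 0.020 = 0.032943.
u_3 = 0.032943 × 0.469 + 0.020 = 0.035450.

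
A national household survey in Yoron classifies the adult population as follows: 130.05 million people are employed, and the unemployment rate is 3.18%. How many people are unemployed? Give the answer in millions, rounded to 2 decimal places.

Let U be the number unemployed. The labor force is E + U, and U/(E+U) = 0.0318.
So U = 0.0318 × 130.05 / (1 − 0.0318) = 4.1356 / 0.9682 ≈ 4.27 million.

About 4.27 million are unemployed.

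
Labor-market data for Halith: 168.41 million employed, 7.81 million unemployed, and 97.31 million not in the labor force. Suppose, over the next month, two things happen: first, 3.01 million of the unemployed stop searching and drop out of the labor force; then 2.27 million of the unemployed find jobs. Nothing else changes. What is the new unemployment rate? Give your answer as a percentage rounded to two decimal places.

Initially, labor force = 168.41 + 7.81 = 176.22 million, so u = 7.81/176.22 = 4.43%.
After the first change, unemployed and labor force both fall by 3.01 → E = 168.41, U = 4.80, labor force = 173.21 million.
After the second change, unemployed falls and employed rises by 2.27; labor force unchanged → E = 170.68, U = 2.53, labor force = 173.21 million.
New unemployment rate = 2.53 / 173.21 = 1.46%.

New unemployment rate ≈ 1.46%.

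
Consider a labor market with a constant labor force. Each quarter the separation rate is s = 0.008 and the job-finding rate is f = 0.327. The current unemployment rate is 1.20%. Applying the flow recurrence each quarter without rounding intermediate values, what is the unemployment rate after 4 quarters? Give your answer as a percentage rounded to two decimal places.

With a fixed labor force, u_{t+1} = u_t + s·(1−u_t) − f·u_t = u_t·(1−s−f) + s.
Here 1−s−f = 0.665 and s = 0.008.
u_1 = 0.012000 × 0.665 + 0.008 = 0.015980.
u_2 = 0.015980 × 0.665 + 0.008 = 0.018627.
u_3 = 0.018627 × 0.665 + 0.008 = 0.020387.
u_4 = 0.020387 × 0.665 + 0.008 = 0.021557.

Unemployment rate after four quarters ≈ 2.16%.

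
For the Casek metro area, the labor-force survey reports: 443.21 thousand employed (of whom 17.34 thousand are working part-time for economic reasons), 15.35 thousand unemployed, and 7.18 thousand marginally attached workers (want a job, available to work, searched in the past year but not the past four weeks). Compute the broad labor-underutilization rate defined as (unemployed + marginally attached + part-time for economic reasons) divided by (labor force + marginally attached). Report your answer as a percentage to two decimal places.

Broad underutilization rate ≈ 8.56%.

Labor force = 443.21 + 15.35 = 458.56 thousand.
Numerator = 15.35 + 7.18 + 17.34 = 39.87 thousand.
Denominator = 458.56 + 7.18 = 465.74 thousand.
Broad rate = 39.87 / 465.74 = 8.56%.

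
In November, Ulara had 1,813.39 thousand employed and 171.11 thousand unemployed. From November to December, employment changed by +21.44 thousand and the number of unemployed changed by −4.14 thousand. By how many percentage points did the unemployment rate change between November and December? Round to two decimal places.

The unemployment rate changed by −0.28 percentage points.

November: labor force = 1,813.39 + 171.11 = 1,984.50; u = 171.11/1,984.50 = 8.62%.
December: labor force = 1,834.83 + 166.97 = 2,001.80; u = 166.97/2,001.80 = 8.34%.
Change = 8.34% − 8.62% = −0.28 pp.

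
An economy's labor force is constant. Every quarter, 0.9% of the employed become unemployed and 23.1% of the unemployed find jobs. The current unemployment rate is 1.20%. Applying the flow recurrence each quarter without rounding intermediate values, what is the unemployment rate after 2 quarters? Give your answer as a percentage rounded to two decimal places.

Unemployment rate after two quarters ≈ 2.28%.

With a fixed labor force, u_{t+1} = u_t + s·(1−u_t) − f·u_t = u_t·(1−s−f) + s.
Here 1−s−f = 0.760 and s = 0.009.
u_1 = 0.012000 × 0.760 + 0.009 = 0.018120.
u_2 = 0.018120 × 0.760 + 0.009 = 0.022771.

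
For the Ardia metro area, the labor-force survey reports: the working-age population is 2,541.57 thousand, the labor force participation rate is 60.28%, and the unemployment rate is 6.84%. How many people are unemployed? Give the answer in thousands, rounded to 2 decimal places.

Labor force = 0.6028 × 2,541.57 = 1,532.06 thousand.
Unemployed = 0.0684 × 1,532.06 ≈ 104.79 thousand.

About 104.79 thousand are unemployed.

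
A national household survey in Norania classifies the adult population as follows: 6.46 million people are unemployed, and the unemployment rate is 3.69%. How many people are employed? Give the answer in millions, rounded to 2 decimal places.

About 168.61 million are employed.

Labor force = U / u = 6.46 / 0.0369 ≈ 175.07 million.
Employed = labor force − unemployed = 175.07 − 6.46 = 168.61 million.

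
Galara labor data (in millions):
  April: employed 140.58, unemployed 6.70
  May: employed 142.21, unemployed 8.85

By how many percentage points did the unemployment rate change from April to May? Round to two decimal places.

April: labor force = 140.58 + 6.70 = 147.28; u = 6.70/147.28 = 4.55%.
May: labor force = 142.21 + 8.85 = 151.06; u = 8.85/151.06 = 5.86%.
Change = 5.86% − 4.55% = +1.31 pp.

The unemployment rate changed by +1.31 percentage points.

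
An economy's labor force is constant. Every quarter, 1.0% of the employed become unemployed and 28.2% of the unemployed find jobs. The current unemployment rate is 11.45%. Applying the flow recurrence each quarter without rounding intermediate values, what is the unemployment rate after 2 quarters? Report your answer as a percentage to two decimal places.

With a fixed labor force, u_{t+1} = u_t + s·(1−u_t) − f·u_t = u_t·(1−s−f) + s.
Here 1−s−f = 0.708 and s = 0.010.
u_1 = 0.114500 × 0.708 + 0.010 = 0.091066.
u_2 = 0.091066 × 0.708 + 0.010 = 0.074475.

Unemployment rate after two quarters ≈ 7.45%.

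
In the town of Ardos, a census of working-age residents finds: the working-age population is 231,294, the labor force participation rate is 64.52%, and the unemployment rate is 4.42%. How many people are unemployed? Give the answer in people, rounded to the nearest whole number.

Labor force = 0.6452 × 231,294 = 149,231.
Unemployed = 0.0442 × 149,231 ≈ 6,596.

About 6,596 are unemployed.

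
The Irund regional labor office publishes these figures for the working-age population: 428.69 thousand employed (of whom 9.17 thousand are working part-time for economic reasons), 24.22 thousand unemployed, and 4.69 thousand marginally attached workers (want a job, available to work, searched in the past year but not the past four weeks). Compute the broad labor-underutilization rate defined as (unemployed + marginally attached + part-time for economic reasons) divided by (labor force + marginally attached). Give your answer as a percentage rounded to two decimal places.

Broad underutilization rate ≈ 8.32%.

Labor force = 428.69 + 24.22 = 452.91 thousand.
Numerator = 24.22 + 4.69 + 9.17 = 38.08 thousand.
Denominator = 452.91 + 4.69 = 457.60 thousand.
Broad rate = 38.08 / 457.60 = 8.32%.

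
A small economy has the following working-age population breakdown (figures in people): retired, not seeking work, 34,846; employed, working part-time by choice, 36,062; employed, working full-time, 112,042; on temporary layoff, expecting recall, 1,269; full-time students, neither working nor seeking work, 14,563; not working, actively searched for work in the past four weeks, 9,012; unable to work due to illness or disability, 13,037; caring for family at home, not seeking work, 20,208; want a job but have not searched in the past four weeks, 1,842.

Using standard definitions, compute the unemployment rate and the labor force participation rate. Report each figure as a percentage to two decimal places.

Employed = 36,062 + 112,042 = 148,104.
Unemployed = 1,269 + 9,012 = 10,281 (jobless and actively searching, or on temporary layoff).
Labor force = 148,104 + 10,281 = 158,385.
Not in labor force = 34,846 + 14,563 + 13,037 + 20,208 + 1,842 = 84,496 (those not working and not actively searching are outside the labor force — including those who want a job but have given up searching).
Civilian working-age population = 158,385 + 84,496 = 242,881.
Unemployment rate = 10,281 / 158,385 = 6.49%.
Labor force participation rate = 158,385 / 242,881 = 65.21%.

Unemployment rate ≈ 6.49%; labor force participation rate ≈ 65.21%.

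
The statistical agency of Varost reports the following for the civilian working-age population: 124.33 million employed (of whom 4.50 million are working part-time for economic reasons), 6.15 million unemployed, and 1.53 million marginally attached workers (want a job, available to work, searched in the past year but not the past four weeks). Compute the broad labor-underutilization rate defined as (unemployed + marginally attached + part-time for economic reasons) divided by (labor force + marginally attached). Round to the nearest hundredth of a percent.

Labor force = 124.33 + 6.15 = 130.48 million.
Numerator = 6.15 + 1.53 + 4.50 = 12.18 million.
Denominator = 130.48 + 1.53 = 132.01 million.
Broad rate = 12.18 / 132.01 = 9.23%.

Broad underutilization rate ≈ 9.23%.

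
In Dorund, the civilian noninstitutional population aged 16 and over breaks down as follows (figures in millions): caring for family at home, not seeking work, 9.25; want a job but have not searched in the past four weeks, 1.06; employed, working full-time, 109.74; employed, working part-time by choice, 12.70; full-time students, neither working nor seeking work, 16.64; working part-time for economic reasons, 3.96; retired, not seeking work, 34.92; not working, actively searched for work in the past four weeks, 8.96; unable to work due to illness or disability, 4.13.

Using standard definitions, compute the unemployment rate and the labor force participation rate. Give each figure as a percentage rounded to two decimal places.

Employed = 109.74 + 12.70 + 3.96 = 126.40 million (anyone who worked, including part-time for economic reasons, counts as employed).
Unemployed = 8.96 million.
Labor force = 126.40 + 8.96 = 135.36 million.
Not in labor force = 9.25 + 1.06 + 16.64 + 34.92 + 4.13 = 66.00 million (those not working and not actively searching are outside the labor force — including those who want a job but have given up searching).
Civilian working-age population = 135.36 + 66.00 = 201.36 million.
Unemployment rate = 8.96 / 135.36 = 6.62%.
Labor force participation rate = 135.36 / 201.36 = 67.22%.

Unemployment rate ≈ 6.62%; labor force participation rate ≈ 67.22%.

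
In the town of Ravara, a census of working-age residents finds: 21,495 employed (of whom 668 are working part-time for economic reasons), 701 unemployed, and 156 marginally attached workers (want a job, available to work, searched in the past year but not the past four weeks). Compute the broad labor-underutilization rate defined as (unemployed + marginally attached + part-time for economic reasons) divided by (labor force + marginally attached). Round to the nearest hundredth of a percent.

Labor force = 21,495 + 701 = 22,196.
Numerator = 701 + 156 + 668 = 1,525.
Denominator = 22,196 + 156 = 22,352.
Broad rate = 1,525 / 22,352 = 6.82%.

Broad underutilization rate ≈ 6.82%.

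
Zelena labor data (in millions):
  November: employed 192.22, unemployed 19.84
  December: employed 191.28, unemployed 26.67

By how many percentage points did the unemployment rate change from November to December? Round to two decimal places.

November: labor force = 192.22 + 19.84 = 212.06; u = 19.84/212.06 = 9.36%.
December: labor force = 191.28 + 26.67 = 217.95; u = 26.67/217.95 = 12.24%.
Change = 12.24% − 9.36% = +2.88 pp.

The unemployment rate changed by +2.88 percentage points.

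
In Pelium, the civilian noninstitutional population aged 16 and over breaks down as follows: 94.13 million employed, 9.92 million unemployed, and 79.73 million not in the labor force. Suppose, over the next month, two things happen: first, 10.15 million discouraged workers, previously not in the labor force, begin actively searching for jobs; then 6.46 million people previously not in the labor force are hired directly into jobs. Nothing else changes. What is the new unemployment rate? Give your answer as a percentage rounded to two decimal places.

New unemployment rate ≈ 16.63%.

Initially, labor force = 94.13 + 9.92 = 104.05 million, so u = 9.92/104.05 = 9.53%.
After the first change, unemployed and labor force both rise by 10.15 → E = 94.13, U = 20.07, labor force = 114.20 million.
After the second change, employed and labor force both rise by 6.46; unemployed unchanged → E = 100.59, U = 20.07, labor force = 120.66 million.
New unemployment rate = 20.07 / 120.66 = 16.63%.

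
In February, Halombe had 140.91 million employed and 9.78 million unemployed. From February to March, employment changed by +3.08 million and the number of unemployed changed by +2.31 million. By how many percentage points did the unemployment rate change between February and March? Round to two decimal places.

February: labor force = 140.91 + 9.78 = 150.69; u = 9.78/150.69 = 6.49%.
March: labor force = 143.99 + 12.09 = 156.08; u = 12.09/156.08 = 7.75%.
Change = 7.75% − 6.49% = +1.26 pp.

The unemployment rate changed by +1.26 percentage points.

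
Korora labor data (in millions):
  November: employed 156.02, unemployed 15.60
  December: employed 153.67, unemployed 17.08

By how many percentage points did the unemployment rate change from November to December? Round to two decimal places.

The unemployment rate changed by +0.91 percentage points.

November: labor force = 156.02 + 15.60 = 171.62; u = 15.60/171.62 = 9.09%.
December: labor force = 153.67 + 17.08 = 170.75; u = 17.08/170.75 = 10.00%.
Change = 10.00% − 9.09% = +0.91 pp.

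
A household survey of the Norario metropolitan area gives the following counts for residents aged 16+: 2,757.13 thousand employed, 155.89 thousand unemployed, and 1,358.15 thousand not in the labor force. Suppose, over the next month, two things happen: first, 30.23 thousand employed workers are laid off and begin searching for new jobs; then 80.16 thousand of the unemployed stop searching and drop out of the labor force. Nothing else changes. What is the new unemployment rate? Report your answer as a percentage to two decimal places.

New unemployment rate ≈ 3.74%.

Initially, labor force = 2,757.13 + 155.89 = 2,913.02 thousand, so u = 155.89/2,913.02 = 5.35%.
After the first change, employed falls and unemployed rises by 30.23; labor force unchanged → E = 2,726.90, U = 186.12, labor force = 2,913.02 thousand.
After the second change, unemployed and labor force both fall by 80.16 → E = 2,726.90, U = 105.96, labor force = 2,832.86 thousand.
New unemployment rate = 105.96 / 2,832.86 = 3.74%.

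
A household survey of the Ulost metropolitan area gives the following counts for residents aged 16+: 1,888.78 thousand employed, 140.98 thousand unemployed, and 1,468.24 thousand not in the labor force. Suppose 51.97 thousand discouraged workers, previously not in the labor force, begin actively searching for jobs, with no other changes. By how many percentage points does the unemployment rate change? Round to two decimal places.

The unemployment rate changes by +2.32 percentage points.

Initially, labor force = 1,888.78 + 140.98 = 2,029.76 thousand, so u = 140.98/2,029.76 = 6.95%.
After the change, unemployed and labor force both rise by 51.97 → E = 1,888.78, U = 192.95, labor force = 2,081.73 thousand.
New unemployment rate = 192.95 / 2,081.73 = 9.27%.
Change = 9.27% − 6.95% = +2.32 percentage points.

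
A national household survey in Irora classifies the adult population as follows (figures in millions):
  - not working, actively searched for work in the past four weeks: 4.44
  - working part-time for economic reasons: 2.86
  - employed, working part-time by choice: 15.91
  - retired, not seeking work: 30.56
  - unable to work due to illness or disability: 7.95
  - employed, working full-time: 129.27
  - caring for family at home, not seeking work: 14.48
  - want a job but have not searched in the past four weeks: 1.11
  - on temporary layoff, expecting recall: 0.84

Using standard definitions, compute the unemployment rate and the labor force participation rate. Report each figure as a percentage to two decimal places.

Unemployment rate ≈ 3.44%; labor force participation rate ≈ 73.92%.

Employed = 2.86 + 15.91 + 129.27 = 148.04 million (anyone who worked, including part-time for economic reasons, counts as employed).
Unemployed = 4.44 + 0.84 = 5.28 million (jobless and actively searching, or on temporary layoff).
Labor force = 148.04 + 5.28 = 153.32 million.
Not in labor force = 30.56 + 7.95 + 14.48 + 1.11 = 54.10 million (those not working and not actively searching are outside the labor force — including those who want a job but have given up searching).
Civilian working-age population = 153.32 + 54.10 = 207.42 million.
Unemployment rate = 5.28 / 153.32 = 3.44%.
Labor force participation rate = 153.32 / 207.42 = 73.92%.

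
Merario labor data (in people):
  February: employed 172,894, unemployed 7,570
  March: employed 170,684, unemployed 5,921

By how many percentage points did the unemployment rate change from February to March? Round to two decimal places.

February: labor force = 172,894 + 7,570 = 180,464; u = 7,570/180,464 = 4.19%.
March: labor force = 170,684 + 5,921 = 176,605; u = 5,921/176,605 = 3.35%.
Change = 3.35% − 4.19% = −0.84 pp.

The unemployment rate changed by −0.84 percentage points.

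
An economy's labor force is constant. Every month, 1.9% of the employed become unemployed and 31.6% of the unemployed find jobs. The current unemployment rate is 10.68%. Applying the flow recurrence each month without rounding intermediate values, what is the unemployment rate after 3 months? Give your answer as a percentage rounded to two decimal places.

With a fixed labor force, u_{t+1} = u_t + s·(1−u_t) − f·u_t = u_t·(1−s−f) + s.
Here 1−s−f = 0.665 and s = 0.019.
u_1 = 0.106800 × 0.665 + 0.019 = 0.090022.
u_2 = 0.090022 × 0.665 + 0.019 = 0.078865.
u_3 = 0.078865 × 0.665 + 0.019 = 0.071445.

Unemployment rate after three months ≈ 7.14%.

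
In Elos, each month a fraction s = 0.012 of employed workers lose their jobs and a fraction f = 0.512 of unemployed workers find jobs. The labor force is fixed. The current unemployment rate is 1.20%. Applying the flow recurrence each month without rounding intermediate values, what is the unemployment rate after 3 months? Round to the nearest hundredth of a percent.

With a fixed labor force, u_{t+1} = u_t + s·(1−u_t) − f·u_t = u_t·(1−s−f) + s.
Here 1−s−f = 0.476 and s = 0.012.
u_1 = 0.012000 × 0.476 + 0.012 = 0.017712.
u_2 = 0.017712 × 0.476 + 0.012 = 0.020431.
u_3 = 0.020431 × 0.476 + 0.012 = 0.021725.

Unemployment rate after three months ≈ 2.17%.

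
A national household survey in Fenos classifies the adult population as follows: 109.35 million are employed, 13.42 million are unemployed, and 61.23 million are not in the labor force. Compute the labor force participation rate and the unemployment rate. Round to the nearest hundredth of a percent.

Labor force participation rate ≈ 66.72%; unemployment rate ≈ 10.93%.

Labor force = employed + unemployed = 109.35 + 13.42 = 122.77 million.
Working-age population = 122.77 + 61.23 = 184.00 million.
Unemployment rate = 13.42 / 122.77 = 10.93%.
Labor force participation rate = 122.77 / 184.00 = 66.72%.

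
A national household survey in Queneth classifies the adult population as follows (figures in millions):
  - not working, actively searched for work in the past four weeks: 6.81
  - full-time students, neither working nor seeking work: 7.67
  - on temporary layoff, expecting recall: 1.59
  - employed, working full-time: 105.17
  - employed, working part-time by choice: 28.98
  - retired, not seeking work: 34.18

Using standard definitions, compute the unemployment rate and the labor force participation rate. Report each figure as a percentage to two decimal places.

Employed = 105.17 + 28.98 = 134.15 million.
Unemployed = 6.81 + 1.59 = 8.40 million (jobless and actively searching, or on temporary layoff).
Labor force = 134.15 + 8.40 = 142.55 million.
Not in labor force = 7.67 + 34.18 = 41.85 million (those not working and not actively searching are outside the labor force).
Civilian working-age population = 142.55 + 41.85 = 184.40 million.
Unemployment rate = 8.40 / 142.55 = 5.89%.
Labor force participation rate = 142.55 / 184.40 = 77.30%.

Unemployment rate ≈ 5.89%; labor force participation rate ≈ 77.30%.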